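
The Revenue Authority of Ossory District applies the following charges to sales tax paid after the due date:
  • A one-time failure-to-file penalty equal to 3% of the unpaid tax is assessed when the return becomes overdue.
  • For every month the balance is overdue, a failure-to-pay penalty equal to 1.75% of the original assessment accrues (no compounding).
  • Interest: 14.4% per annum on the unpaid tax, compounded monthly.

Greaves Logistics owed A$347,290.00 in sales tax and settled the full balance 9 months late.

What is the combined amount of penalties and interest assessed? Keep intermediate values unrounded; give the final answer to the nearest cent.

Failure-to-file penalty: 3% × A$347,290.00 = A$10,418.70
Failure-to-pay penalty = 1.75% × A$347,290.00 × 9 mo = A$54,698.18…
Interest (14.4%/yr ÷ 12 = 1.2%/month): A$347,290.00 × ((1 + 0.012)^9 − 1) = A$39,358.9996…
Penalties + interest = A$65,116.8750 + A$39,358.9996… = A$104,475.87

A$104,475.87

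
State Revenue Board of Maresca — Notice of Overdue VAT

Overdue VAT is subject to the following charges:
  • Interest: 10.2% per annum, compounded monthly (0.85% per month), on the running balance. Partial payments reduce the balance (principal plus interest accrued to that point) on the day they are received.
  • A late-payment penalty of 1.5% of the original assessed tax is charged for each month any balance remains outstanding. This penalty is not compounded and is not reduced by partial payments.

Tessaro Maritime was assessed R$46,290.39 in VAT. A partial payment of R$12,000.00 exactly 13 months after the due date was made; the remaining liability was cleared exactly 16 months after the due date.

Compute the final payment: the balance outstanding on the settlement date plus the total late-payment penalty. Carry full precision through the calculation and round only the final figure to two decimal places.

Balance at month 13: R$46,290.3900 × (1 + 0.0085)^13 = R$51,674.6535…
After R$12,000.00 payment: R$51,674.6535… − R$12,000.00 = R$39,674.6535…
Balance at month 16: R$39,674.6535… × (1 + 0.0085)^3 = R$40,694.9810…
Penalty: 16 × 1.5% × R$46,290.39 = R$11,109.69…
Final settlement = outstanding balance + penalty = R$40,694.9810… + R$11,109.69… = R$51,804.67

R$51,804.67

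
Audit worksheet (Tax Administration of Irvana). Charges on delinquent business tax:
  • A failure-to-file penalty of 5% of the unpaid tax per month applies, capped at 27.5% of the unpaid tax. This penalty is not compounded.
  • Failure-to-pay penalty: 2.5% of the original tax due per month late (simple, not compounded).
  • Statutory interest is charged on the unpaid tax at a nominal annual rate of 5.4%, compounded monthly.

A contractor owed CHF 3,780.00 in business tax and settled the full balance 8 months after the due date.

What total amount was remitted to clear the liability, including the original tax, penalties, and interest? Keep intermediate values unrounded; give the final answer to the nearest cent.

CHF 5,713.74

Failure-to-file: 8 × 5% × CHF 3,780.00 = CHF 1,512.00, capped at 27.5% × CHF 3,780.00 = CHF 1,039.50
Failure-to-pay penalty: 8 × 2.5% × CHF 3,780.00 = CHF 756.00
Interest (5.4%/yr ÷ 12 = 0.45%/month): CHF 3,780.00 × ((1 + 0.0045)^8 − 1) = CHF 138.2427…
Total = CHF 3,780.00 + CHF 1,795.5000 + CHF 138.2427… = CHF 5,713.74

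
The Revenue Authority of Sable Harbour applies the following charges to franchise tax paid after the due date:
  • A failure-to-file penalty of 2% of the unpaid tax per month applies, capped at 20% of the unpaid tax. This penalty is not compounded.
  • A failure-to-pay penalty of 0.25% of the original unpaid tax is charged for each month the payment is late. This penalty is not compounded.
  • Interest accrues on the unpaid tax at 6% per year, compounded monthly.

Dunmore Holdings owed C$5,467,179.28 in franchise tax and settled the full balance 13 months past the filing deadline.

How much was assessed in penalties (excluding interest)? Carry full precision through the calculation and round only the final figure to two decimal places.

Failure-to-file: 13 × 2% × C$5,467,179.28 = C$1,421,466.61…, capped at 20% × C$5,467,179.28 = C$1,093,435.86…
Failure-to-pay penalty: 13 × 0.25% × C$5,467,179.28 = C$177,683.33…
Total penalty = C$1,093,435.86… + C$177,683.33… = C$1,271,119.18

C$1,271,119.18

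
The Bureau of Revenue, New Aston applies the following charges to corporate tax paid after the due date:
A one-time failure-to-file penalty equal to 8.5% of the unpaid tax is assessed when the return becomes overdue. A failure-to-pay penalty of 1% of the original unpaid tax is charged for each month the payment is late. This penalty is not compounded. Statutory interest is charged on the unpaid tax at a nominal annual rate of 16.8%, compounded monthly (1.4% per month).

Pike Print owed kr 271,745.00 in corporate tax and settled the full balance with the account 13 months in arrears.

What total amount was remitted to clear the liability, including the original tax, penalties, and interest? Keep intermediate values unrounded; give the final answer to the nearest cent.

Failure-to-file penalty: 8.5% × kr 271,745.00 = kr 23,098.33…
Failure-to-pay penalty: 13 × 1% × kr 271,745.00 = kr 35,326.85
Interest: kr 271,745.00 × ((1 + 0.014)^13 − 1) = kr 271,745.00 × 0.1981010… = kr 53,832.9445…
Total = kr 271,745.00 + kr 58,425.1750 + kr 53,832.9445… = kr 384,003.12

kr 384,003.12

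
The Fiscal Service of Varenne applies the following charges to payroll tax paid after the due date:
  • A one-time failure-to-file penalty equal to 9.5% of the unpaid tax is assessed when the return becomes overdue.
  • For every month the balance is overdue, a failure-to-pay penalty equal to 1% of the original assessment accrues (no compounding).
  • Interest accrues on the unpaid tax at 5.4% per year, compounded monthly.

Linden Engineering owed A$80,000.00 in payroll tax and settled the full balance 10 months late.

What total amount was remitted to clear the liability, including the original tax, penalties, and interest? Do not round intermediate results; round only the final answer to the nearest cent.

Failure-to-file penalty: 9.5% × A$80,000.00 = A$7,600.00
Failure-to-pay penalty = 1% × A$80,000.00 × 10 mo = A$8,000.00
Interest (5.4%/yr ÷ 12 = 0.45%/month): A$80,000.00 × ((1 + 0.0045)^10 − 1) = A$3,673.7817…
Total = A$80,000.00 + A$15,600.0000 + A$3,673.7817… = A$99,273.78

A$99,273.78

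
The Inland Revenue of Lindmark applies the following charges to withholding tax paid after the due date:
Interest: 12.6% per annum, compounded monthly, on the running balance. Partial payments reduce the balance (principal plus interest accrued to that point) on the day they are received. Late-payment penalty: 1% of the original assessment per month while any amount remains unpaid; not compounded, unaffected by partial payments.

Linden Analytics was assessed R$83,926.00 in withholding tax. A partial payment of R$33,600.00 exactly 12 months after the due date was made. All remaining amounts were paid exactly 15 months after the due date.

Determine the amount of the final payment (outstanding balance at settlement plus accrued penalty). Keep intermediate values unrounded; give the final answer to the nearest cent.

R$76,080.87

Monthly rate = 12.6% ÷ 12 = 1.05%
Balance at month 12: R$83,926.0000 × (1 + 0.0105)^12 = R$95,133.2512…
After R$33,600.00 payment: R$95,133.2512… − R$33,600.00 = R$61,533.2512…
Balance at month 15: R$61,533.2512… × (1 + 0.0105)^3 = R$63,491.9719…
Penalty: 15 × 1% × R$83,926.00 = R$12,588.90
Final settlement = outstanding balance + penalty = R$63,491.9719… + R$12,588.90 = R$76,080.87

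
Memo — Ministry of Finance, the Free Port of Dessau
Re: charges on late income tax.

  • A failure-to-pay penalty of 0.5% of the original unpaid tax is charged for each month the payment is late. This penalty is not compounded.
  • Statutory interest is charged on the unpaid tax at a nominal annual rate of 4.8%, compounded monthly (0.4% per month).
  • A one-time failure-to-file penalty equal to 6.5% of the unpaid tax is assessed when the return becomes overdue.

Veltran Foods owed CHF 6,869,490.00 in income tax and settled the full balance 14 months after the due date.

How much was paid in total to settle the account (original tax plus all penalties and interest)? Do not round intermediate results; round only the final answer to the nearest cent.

Failure-to-file penalty: 6.5% × CHF 6,869,490.00 = CHF 446,516.85
Failure-to-pay penalty: 14 × 0.5% × CHF 6,869,490.00 = CHF 480,864.30
Interest: CHF 6,869,490.00 × ((1 + 0.004)^14 − 1) = CHF 6,869,490.00 × 0.0574796… = CHF 394,855.2236…
Total = CHF 6,869,490.00 + CHF 927,381.1500 + CHF 394,855.2236… = CHF 8,191,726.37

CHF 8,191,726.37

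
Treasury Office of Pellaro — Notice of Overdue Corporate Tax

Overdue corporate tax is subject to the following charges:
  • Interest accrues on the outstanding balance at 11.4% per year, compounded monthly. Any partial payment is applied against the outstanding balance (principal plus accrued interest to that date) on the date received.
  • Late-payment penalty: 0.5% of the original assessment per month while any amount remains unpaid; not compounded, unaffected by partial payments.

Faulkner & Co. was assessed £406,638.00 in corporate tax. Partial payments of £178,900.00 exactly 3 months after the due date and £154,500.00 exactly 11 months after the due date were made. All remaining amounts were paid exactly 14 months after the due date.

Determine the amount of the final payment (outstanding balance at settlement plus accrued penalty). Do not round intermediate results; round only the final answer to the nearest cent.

£135,201.34

Monthly rate = 11.4% ÷ 12 = 0.95%
Balance at month 3: £406,638.0000 × (1 + 0.0095)^3 = £418,337.6289…
After £178,900.00 payment: £418,337.6289… − £178,900.00 = £239,437.6289…
Balance at month 11: £239,437.6289… × (1 + 0.0095)^8 = £258,251.5812…
After £154,500.00 payment: £258,251.5812… − £154,500.00 = £103,751.5812…
Balance at month 14: £103,751.5812… × (1 + 0.0095)^3 = £106,736.6810…
Penalty: 14 × 0.5% × £406,638.00 = £28,464.66
Final settlement = outstanding balance + penalty = £106,736.6810… + £28,464.66 = £135,201.34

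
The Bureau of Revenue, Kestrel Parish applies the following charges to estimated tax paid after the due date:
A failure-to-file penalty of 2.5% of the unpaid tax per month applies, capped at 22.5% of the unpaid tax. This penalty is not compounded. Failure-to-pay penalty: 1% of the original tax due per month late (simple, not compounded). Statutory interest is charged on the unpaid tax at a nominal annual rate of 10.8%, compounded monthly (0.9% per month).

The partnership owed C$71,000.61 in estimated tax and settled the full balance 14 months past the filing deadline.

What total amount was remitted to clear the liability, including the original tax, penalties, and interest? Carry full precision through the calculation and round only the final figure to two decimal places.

Failure-to-file: 14 × 2.5% × C$71,000.61 = C$24,850.21…, capped at 22.5% × C$71,000.61 = C$15,975.14…
Failure-to-pay penalty = 1% × C$71,000.61 × 14 mo = C$9,940.09…
Interest: C$71,000.61 × ((1 + 0.009)^14 − 1) = C$71,000.61 × 0.1336430… = C$9,488.7376…
Total = C$71,000.61 + C$25,915.2227… + C$9,488.7376… = C$106,404.57

C$106,404.57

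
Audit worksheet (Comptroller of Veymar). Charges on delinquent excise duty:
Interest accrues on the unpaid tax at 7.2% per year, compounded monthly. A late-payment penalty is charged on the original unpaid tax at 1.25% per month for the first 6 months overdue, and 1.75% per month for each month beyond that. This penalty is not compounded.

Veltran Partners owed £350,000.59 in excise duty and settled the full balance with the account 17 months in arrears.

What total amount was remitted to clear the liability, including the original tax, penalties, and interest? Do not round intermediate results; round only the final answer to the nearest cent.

£481,091.92

Penalty, months 1–6: 6 × 1.25% × £350,000.59 = £26,250.04…
Penalty, months 7–17: 11 × 1.75% × £350,000.59 = £67,375.11…
Interest (7.2%/yr ÷ 12 = 0.6%/month): £350,000.59 × ((1 + 0.006)^17 − 1) = £37,466.1678…
Total = £350,000.59 + £93,625.1578… + £37,466.1678… = £481,091.92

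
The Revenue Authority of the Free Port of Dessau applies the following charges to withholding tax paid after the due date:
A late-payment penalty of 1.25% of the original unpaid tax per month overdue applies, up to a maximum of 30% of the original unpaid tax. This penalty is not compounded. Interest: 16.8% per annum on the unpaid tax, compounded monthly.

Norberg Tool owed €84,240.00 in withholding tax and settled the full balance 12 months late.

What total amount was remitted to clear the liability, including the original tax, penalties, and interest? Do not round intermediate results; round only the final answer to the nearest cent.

€112,170.54

Penalty: 12 × 1.25% × €84,240.00 = €12,636.00 (below the 30% cap of €25,272.00)
Interest (16.8%/yr ÷ 12 = 1.4%/month): €84,240.00 × ((1 + 0.014)^12 − 1) = €15,294.5410…
Total = €84,240.00 + €12,636.0000 + €15,294.5410… = €112,170.54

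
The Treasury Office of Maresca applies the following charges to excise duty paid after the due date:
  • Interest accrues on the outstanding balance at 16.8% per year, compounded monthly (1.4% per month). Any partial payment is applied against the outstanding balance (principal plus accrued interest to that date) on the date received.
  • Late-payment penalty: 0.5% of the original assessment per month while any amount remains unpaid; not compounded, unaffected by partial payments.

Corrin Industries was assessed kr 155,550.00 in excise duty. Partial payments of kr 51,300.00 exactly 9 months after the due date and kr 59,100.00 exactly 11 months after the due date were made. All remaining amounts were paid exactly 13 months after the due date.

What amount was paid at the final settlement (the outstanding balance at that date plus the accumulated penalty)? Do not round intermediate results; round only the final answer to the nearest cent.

Balance at month 9: kr 155,550.0000 × (1 + 0.014)^9 = kr 176,283.4780…
After kr 51,300.00 payment: kr 176,283.4780… − kr 51,300.00 = kr 124,983.4780…
Balance at month 11: kr 124,983.4780… × (1 + 0.014)^2 = kr 128,507.5122…
After kr 59,100.00 payment: kr 128,507.5122… − kr 59,100.00 = kr 69,407.5122…
Balance at month 13: kr 69,407.5122… × (1 + 0.014)^2 = kr 71,364.5264…
Penalty: 13 × 0.5% × kr 155,550.00 = kr 10,110.75
Final settlement = outstanding balance + penalty = kr 71,364.5264… + kr 10,110.75 = kr 81,475.28

kr 81,475.28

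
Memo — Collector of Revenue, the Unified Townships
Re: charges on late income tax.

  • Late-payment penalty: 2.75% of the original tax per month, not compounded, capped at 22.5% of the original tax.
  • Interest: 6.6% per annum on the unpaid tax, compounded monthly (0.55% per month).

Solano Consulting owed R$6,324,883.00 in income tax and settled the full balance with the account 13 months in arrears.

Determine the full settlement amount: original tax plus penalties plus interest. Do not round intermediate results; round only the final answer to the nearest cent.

R$8,215,439.51

Penalty (uncapped): 13 × 2.75% × R$6,324,883.00 = R$2,261,145.67…; cap = 22.5% × R$6,324,883.00 = R$1,423,098.68… → penalty = R$1,423,098.68…
Interest: R$6,324,883.00 × ((1 + 0.0055)^13 − 1) = R$6,324,883.00 × 0.0739077… = R$467,457.8339…
Total = R$6,324,883.00 + R$1,423,098.6750 + R$467,457.8339… = R$8,215,439.51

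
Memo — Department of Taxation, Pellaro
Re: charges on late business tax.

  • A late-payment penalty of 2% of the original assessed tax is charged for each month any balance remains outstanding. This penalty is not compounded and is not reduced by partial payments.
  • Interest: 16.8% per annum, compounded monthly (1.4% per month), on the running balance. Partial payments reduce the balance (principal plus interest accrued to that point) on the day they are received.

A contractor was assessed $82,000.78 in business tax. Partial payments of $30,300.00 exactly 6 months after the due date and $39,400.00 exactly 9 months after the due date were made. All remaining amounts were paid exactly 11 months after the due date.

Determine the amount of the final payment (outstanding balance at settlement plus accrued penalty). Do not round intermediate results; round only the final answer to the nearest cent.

$40,599.08

Balance at month 6: $82,000.7800 × (1 + 0.014)^6 = $89,134.4755…
After $30,300.00 payment: $89,134.4755… − $30,300.00 = $58,834.4755…
Balance at month 9: $58,834.4755… × (1 + 0.014)^3 = $61,340.2796…
After $39,400.00 payment: $61,340.2796… − $39,400.00 = $21,940.2796…
Balance at month 11: $21,940.2796… × (1 + 0.014)^2 = $22,558.9077…
Penalty: 11 × 2% × $82,000.78 = $18,040.17…
Final settlement = outstanding balance + penalty = $22,558.9077… + $18,040.17… = $40,599.08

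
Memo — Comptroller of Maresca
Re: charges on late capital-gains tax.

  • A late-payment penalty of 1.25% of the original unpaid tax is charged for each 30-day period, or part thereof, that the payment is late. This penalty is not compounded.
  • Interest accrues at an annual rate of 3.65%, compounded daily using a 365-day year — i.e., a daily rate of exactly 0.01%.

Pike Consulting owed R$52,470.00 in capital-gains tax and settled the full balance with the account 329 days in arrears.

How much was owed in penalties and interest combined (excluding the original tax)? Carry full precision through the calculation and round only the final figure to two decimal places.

Penalty periods: ⌈329/30⌉ = 11; penalty = 11 × 1.25% × R$52,470.00 = R$7,214.63…
Interest: R$52,470.00 × ((1 + 0.0001)^329 − 1) = R$52,470.00 × 0.03344549… = R$1,754.8848…
Penalties + interest = R$7,214.6250 + R$1,754.8848… = R$8,969.51

R$8,969.51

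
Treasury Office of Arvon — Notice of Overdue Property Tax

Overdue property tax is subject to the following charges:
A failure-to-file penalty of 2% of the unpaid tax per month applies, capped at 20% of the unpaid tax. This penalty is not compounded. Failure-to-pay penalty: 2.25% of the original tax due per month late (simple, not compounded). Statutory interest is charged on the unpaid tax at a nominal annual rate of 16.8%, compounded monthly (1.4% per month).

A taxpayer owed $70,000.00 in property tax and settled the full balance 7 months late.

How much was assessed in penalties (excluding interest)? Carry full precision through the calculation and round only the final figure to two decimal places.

$20,825.00

Failure-to-file: 7 × 2% × $70,000.00 = $9,800.00 (under the 20% cap)
Failure-to-pay penalty: 7 × 2.25% × $70,000.00 = $11,025.00
Total penalty = $9,800.00 + $11,025.00 = $20,825.00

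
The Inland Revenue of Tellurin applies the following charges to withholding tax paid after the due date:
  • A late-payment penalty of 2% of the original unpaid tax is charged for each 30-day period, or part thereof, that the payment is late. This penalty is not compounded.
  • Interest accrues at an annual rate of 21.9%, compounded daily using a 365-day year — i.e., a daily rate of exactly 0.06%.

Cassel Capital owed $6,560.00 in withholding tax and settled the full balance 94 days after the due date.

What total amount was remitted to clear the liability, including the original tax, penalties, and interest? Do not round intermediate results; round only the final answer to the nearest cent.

$7,465.30

Penalty periods: ⌈94/30⌉ = 4; penalty = 4 × 2% × $6,560.00 = $524.80
Interest: $6,560.00 × ((1 + 0.0006)^94 − 1) = $6,560.00 × 0.05800291… = $380.4991…
Total = $6,560.00 + $524.8000 + $380.4991… = $7,465.30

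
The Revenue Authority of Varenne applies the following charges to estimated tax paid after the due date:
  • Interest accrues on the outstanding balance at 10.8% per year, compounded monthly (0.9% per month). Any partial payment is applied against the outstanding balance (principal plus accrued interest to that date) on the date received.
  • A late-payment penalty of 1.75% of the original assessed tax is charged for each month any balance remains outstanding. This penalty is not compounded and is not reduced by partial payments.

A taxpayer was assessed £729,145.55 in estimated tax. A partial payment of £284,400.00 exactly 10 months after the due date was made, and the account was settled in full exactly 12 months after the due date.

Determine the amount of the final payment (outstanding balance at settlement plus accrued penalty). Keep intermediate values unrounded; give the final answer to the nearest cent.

Balance at month 10: £729,145.5500 × (1 + 0.009)^10 = £797,491.1862…
After £284,400.00 payment: £797,491.1862… − £284,400.00 = £513,091.1862…
Balance at month 12: £513,091.1862… × (1 + 0.009)^2 = £522,368.3880…
Penalty: 12 × 1.75% × £729,145.55 = £153,120.57…
Final settlement = outstanding balance + penalty = £522,368.3880… + £153,120.57… = £675,488.95

£675,488.95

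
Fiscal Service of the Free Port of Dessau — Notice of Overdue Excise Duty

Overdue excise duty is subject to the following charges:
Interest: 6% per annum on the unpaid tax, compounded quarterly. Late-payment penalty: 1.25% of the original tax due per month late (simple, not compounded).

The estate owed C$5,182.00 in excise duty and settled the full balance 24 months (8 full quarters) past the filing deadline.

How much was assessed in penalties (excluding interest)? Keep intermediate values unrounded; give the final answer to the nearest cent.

Late-payment penalty: 24 × 1.25% × C$5,182.00 = C$1,554.60

C$1,554.60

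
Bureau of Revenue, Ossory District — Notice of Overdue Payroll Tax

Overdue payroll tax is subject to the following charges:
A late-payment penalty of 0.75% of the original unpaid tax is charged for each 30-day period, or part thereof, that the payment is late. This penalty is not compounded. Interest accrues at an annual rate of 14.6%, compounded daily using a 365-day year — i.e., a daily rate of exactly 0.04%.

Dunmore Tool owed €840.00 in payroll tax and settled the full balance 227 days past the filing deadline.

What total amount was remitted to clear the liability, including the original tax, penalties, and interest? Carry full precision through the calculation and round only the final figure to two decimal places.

Penalty periods: ⌈227/30⌉ = 8; penalty = 8 × 0.75% × €840.00 = €50.40
Interest: €840.00 × ((1 + 0.0004)^227 − 1) = €840.00 × 0.09503009… = €79.8253…
Total = €840.00 + €50.4000 + €79.8253… = €970.23

€970.23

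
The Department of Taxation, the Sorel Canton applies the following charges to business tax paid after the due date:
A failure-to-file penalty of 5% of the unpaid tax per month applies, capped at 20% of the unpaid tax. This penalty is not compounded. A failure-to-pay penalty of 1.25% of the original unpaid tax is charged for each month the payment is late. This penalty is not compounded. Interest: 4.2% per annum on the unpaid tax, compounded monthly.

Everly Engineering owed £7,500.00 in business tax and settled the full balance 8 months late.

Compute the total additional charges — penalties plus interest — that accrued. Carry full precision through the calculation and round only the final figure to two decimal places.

£2,462.59

Failure-to-file: 8 × 5% × £7,500.00 = £3,000.00, capped at 20% × £7,500.00 = £1,500.00
Failure-to-pay penalty: 8 × 1.25% × £7,500.00 = £750.00
Interest (4.2%/yr ÷ 12 = 0.35%/month): £7,500.00 × ((1 + 0.0035)^8 − 1) = £212.5906…
Penalties + interest = £2,250.0000 + £212.5906… = £2,462.59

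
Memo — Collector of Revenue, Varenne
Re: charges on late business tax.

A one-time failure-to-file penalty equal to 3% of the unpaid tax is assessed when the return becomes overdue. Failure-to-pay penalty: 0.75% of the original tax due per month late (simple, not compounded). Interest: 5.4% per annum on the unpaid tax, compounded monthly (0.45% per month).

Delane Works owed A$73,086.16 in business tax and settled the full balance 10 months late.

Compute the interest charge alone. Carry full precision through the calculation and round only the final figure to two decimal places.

A$3,356.28

Interest: A$73,086.16 × ((1 + 0.0045)^10 − 1) = A$73,086.16 × 0.0459223… = A$3,356.2825…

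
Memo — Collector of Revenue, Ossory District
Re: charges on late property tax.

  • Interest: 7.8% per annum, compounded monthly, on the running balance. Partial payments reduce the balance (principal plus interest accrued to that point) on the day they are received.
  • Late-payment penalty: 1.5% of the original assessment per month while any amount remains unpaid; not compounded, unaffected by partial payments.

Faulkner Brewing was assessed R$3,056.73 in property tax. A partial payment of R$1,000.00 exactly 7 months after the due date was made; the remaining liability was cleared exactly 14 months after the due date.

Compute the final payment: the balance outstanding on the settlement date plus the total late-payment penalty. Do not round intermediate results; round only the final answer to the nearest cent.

Monthly rate = 7.8% ÷ 12 = 0.65%
Balance at month 7: R$3,056.7300 × (1 + 0.0065)^7 = R$3,198.5529…
After R$1,000.00 payment: R$3,198.5529… − R$1,000.00 = R$2,198.5529…
Balance at month 14: R$2,198.5529… × (1 + 0.0065)^7 = R$2,300.5590…
Penalty: 14 × 1.5% × R$3,056.73 = R$641.91…
Final settlement = outstanding balance + penalty = R$2,300.5590… + R$641.91… = R$2,942.47

R$2,942.47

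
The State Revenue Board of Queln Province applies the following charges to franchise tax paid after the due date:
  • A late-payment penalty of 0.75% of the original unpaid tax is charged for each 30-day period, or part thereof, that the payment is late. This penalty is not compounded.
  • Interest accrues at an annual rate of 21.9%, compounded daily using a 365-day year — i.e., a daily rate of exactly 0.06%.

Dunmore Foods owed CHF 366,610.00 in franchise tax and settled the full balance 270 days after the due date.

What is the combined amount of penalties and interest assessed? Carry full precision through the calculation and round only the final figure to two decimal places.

Penalty periods: ⌈270/30⌉ = 9; penalty = 9 × 0.75% × CHF 366,610.00 = CHF 24,746.18…
Interest: CHF 366,610.00 × ((1 + 0.0006)^270 − 1) = CHF 366,610.00 × 0.17580312… = CHF 64,451.1814…
Penalties + interest = CHF 24,746.1750 + CHF 64,451.1814… = CHF 89,197.36

CHF 89,197.36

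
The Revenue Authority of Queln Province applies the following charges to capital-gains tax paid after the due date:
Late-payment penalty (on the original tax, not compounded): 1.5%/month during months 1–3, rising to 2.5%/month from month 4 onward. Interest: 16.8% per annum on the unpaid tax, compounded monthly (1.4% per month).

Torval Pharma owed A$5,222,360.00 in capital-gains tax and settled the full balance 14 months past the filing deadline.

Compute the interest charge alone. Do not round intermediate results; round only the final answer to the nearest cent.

Interest: A$5,222,360.00 × ((1 + 0.014)^14 − 1) = A$5,222,360.00 × 0.2148744… = A$1,122,151.3155…

A$1,122,151.32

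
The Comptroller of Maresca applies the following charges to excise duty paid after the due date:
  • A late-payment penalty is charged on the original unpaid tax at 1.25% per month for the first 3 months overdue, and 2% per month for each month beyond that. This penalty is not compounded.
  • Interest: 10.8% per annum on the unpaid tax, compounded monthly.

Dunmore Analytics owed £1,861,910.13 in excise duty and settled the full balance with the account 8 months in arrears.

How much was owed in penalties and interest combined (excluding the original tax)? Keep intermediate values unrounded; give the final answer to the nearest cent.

Penalty, months 1–3: 3 × 1.25% × £1,861,910.13 = £69,821.63…
Penalty, months 4–8: 5 × 2% × £1,861,910.13 = £186,191.01…
Interest (10.8%/yr ÷ 12 = 0.9%/month): £1,861,910.13 × ((1 + 0.009)^8 − 1) = £138,357.2135…
Penalties + interest = £256,012.6429… + £138,357.2135… = £394,369.86

£394,369.86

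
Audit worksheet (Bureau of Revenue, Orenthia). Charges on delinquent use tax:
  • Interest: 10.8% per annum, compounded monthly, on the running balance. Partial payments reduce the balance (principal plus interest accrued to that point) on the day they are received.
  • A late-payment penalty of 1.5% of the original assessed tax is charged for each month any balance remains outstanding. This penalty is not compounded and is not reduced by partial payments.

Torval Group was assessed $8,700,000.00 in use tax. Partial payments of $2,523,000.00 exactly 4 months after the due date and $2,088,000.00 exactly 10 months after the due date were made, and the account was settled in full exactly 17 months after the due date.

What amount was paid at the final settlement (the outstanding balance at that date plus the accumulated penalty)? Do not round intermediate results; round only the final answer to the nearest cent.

Monthly rate = 10.8% ÷ 12 = 0.9%
Balance at month 4: $8,700,000.0000 × (1 + 0.009)^4 = $9,017,453.6263…
After $2,523,000.00 payment: $9,017,453.6263… − $2,523,000.00 = $6,494,453.6263…
Balance at month 10: $6,494,453.6263… × (1 + 0.009)^6 = $6,853,140.2138…
After $2,088,000.00 payment: $6,853,140.2138… − $2,088,000.00 = $4,765,140.2138…
Balance at month 17: $4,765,140.2138… × (1 + 0.009)^7 = $5,073,572.2335…
Penalty: 17 × 1.5% × $8,700,000.00 = $2,218,500.00
Final settlement = outstanding balance + penalty = $5,073,572.2335… + $2,218,500.00 = $7,292,072.23

$7,292,072.23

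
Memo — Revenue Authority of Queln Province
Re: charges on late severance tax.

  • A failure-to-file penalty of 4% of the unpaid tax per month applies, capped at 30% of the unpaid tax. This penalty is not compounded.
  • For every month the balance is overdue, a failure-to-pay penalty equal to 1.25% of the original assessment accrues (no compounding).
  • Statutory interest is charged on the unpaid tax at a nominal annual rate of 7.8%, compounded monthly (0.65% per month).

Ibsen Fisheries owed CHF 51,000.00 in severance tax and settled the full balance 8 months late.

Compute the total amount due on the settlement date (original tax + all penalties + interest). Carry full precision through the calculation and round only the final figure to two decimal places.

CHF 74,113.12

Failure-to-file: 8 × 4% × CHF 51,000.00 = CHF 16,320.00, capped at 30% × CHF 51,000.00 = CHF 15,300.00
Failure-to-pay penalty = 1.25% × CHF 51,000.00 × 8 mo = CHF 5,100.00
Interest: CHF 51,000.00 × ((1 + 0.0065)^8 − 1) = CHF 51,000.00 × 0.0531985… = CHF 2,713.1237…
Total = CHF 51,000.00 + CHF 20,400.0000 + CHF 2,713.1237… = CHF 74,113.12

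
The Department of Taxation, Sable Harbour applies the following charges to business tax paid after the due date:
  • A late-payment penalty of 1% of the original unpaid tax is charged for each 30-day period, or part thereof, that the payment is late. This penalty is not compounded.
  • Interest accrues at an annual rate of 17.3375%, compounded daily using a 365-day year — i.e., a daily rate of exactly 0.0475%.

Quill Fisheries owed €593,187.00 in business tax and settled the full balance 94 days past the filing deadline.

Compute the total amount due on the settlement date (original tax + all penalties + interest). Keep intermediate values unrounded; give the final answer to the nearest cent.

Penalty periods: ⌈94/30⌉ = 4; penalty = 4 × 1% × €593,187.00 = €23,727.48
Interest: €593,187.00 × ((1 + 0.000475)^94 − 1) = €593,187.00 × 0.04565073… = €27,079.4191…
Total = €593,187.00 + €23,727.4800 + €27,079.4191… = €643,993.90

€643,993.90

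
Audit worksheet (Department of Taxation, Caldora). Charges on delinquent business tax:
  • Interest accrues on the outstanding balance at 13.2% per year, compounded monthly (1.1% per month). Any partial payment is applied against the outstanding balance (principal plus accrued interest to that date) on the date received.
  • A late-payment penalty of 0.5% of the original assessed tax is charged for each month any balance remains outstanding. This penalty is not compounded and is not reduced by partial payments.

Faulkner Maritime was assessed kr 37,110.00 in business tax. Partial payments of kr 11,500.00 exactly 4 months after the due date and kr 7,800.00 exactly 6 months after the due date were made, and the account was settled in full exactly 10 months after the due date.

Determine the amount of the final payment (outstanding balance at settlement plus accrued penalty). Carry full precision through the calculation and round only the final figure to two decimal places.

kr 22,826.62

Balance at month 4: kr 37,110.0000 × (1 + 0.011)^4 = kr 38,769.9800…
After kr 11,500.00 payment: kr 38,769.9800… − kr 11,500.00 = kr 27,269.9800…
Balance at month 6: kr 27,269.9800… × (1 + 0.011)^2 = kr 27,873.2192…
After kr 7,800.00 payment: kr 27,873.2192… − kr 7,800.00 = kr 20,073.2192…
Balance at month 10: kr 20,073.2192… × (1 + 0.011)^4 = kr 20,971.1212…
Penalty: 10 × 0.5% × kr 37,110.00 = kr 1,855.50
Final settlement = outstanding balance + penalty = kr 20,971.1212… + kr 1,855.50 = kr 22,826.62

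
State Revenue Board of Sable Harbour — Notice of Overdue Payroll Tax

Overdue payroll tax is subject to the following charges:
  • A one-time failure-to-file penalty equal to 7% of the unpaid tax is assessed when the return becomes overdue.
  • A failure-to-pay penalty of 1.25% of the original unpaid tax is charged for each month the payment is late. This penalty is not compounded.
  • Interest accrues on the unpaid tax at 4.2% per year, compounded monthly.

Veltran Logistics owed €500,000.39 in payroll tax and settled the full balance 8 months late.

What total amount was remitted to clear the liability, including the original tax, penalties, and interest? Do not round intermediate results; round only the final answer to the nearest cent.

Failure-to-file penalty: 7% × €500,000.39 = €35,000.03…
Failure-to-pay penalty: 8 × 1.25% × €500,000.39 = €50,000.04…
Interest (4.2%/yr ÷ 12 = 0.35%/month): €500,000.39 × ((1 + 0.0035)^8 − 1) = €14,172.7168…
Total = €500,000.39 + €85,000.0663 + €14,172.7168… = €599,173.17

€599,173.17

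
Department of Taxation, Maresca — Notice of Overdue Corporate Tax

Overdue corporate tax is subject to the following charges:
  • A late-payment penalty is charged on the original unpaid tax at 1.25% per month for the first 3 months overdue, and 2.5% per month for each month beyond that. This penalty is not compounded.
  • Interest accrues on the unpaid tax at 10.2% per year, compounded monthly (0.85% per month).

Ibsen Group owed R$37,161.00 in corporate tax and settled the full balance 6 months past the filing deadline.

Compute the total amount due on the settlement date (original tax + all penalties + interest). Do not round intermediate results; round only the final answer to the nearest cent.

Penalty, months 1–3: 3 × 1.25% × R$37,161.00 = R$1,393.54…
Penalty, months 4–6: 3 × 2.5% × R$37,161.00 = R$2,787.08…
Interest: R$37,161.00 × ((1 + 0.0085)^6 − 1) = R$37,161.00 × 0.0520961… = R$1,935.9436…
Total = R$37,161.00 + R$4,180.6125 + R$1,935.9436… = R$43,277.56

R$43,277.56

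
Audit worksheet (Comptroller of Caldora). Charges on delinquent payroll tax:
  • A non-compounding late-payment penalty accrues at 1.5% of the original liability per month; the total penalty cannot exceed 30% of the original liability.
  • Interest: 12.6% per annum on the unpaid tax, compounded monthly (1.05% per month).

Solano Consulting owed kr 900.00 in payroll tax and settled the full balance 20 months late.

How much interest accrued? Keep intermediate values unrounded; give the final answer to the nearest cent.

kr 209.10

Interest: kr 900.00 × ((1 + 0.0105)^20 − 1) = kr 900.00 × 0.2323281… = kr 209.0953…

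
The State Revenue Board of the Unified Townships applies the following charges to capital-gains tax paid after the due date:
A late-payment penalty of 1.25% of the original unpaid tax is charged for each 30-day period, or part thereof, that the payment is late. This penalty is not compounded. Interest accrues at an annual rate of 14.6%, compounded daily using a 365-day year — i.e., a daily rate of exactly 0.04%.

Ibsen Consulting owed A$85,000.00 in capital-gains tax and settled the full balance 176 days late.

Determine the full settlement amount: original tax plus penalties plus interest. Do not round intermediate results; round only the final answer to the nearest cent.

Penalty periods: ⌈176/30⌉ = 6; penalty = 6 × 1.25% × A$85,000.00 = A$6,375.00
Interest: A$85,000.00 × ((1 + 0.0004)^176 − 1) = A$85,000.00 × 0.07292217… = A$6,198.3842…
Total = A$85,000.00 + A$6,375.0000 + A$6,198.3842… = A$97,573.38

A$97,573.38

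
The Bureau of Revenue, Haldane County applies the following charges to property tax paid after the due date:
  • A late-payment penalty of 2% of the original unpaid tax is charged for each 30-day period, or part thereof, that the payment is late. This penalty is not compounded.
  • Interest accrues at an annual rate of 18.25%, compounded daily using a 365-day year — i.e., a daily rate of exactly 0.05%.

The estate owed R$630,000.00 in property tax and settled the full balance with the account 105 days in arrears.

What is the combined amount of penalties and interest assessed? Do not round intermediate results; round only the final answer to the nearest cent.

R$84,349.90

Penalty periods: ⌈105/30⌉ = 4; penalty = 4 × 2% × R$630,000.00 = R$50,400.00
Interest: R$630,000.00 × ((1 + 0.0005)^105 − 1) = R$630,000.00 × 0.05388873… = R$33,949.9026…
Penalties + interest = R$50,400.0000 + R$33,949.9026… = R$84,349.90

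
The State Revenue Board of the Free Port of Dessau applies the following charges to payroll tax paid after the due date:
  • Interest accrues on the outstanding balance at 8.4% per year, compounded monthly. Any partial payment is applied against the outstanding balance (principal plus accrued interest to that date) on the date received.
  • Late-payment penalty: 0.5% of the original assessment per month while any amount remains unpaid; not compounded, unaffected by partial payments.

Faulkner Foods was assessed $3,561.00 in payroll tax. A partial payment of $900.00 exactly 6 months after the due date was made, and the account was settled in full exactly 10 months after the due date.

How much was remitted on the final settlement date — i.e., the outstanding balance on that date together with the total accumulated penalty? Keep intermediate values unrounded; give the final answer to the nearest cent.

$3,070.85

Monthly rate = 8.4% ÷ 12 = 0.7%
Balance at month 6: $3,561.0000 × (1 + 0.007)^6 = $3,713.2039…
After $900.00 payment: $3,713.2039… − $900.00 = $2,813.2039…
Balance at month 10: $2,813.2039… × (1 + 0.007)^4 = $2,892.8045…
Penalty: 10 × 0.5% × $3,561.00 = $178.05
Final settlement = outstanding balance + penalty = $2,892.8045… + $178.05 = $3,070.85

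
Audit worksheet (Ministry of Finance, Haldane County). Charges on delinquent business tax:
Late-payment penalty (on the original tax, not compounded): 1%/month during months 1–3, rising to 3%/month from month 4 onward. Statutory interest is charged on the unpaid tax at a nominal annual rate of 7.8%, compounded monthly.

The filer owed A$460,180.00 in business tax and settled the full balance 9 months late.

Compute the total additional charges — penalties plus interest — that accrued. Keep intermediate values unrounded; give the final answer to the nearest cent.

A$124,268.98

Penalty, months 1–3: 3 × 1% × A$460,180.00 = A$13,805.40
Penalty, months 4–9: 6 × 3% × A$460,180.00 = A$82,832.40
Interest (7.8%/yr ÷ 12 = 0.65%/month): A$460,180.00 × ((1 + 0.0065)^9 − 1) = A$27,631.1836…
Penalties + interest = A$96,637.8000 + A$27,631.1836… = A$124,268.98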